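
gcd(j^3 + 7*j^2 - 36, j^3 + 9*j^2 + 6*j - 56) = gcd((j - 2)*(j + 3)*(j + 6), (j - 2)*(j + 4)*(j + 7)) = j - 2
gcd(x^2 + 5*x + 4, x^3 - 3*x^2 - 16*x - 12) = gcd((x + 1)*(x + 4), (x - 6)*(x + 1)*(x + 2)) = x + 1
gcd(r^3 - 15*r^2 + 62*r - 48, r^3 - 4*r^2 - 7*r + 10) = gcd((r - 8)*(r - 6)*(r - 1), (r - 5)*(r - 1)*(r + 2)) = r - 1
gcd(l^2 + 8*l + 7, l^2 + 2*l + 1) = l + 1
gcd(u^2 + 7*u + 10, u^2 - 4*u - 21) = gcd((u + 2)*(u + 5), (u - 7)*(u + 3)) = 1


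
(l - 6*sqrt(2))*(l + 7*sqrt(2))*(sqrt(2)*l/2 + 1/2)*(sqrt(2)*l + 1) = l^4 + 2*sqrt(2)*l^3 - 163*l^2/2 - 167*sqrt(2)*l/2 - 42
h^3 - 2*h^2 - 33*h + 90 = (h - 5)*(h - 3)*(h + 6)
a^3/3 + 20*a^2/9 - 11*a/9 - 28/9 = (a/3 + 1/3)*(a - 4/3)*(a + 7)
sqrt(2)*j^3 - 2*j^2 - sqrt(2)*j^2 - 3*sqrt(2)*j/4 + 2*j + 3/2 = (j - 3/2)*(j - sqrt(2))*(sqrt(2)*j + sqrt(2)/2)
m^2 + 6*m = m*(m + 6)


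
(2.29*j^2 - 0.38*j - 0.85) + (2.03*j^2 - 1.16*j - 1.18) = 4.32*j^2 - 1.54*j - 2.03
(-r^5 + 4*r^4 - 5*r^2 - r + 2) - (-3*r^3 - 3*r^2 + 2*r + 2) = -r^5 + 4*r^4 + 3*r^3 - 2*r^2 - 3*r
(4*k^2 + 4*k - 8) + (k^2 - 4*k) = 5*k^2 - 8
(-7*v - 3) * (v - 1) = -7*v^2 + 4*v + 3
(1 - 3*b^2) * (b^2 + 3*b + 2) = -3*b^4 - 9*b^3 - 5*b^2 + 3*b + 2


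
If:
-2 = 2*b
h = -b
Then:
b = -1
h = 1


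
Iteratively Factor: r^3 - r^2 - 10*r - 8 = (r + 2)*(r^2 - 3*r - 4) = (r - 4)*(r + 2)*(r + 1)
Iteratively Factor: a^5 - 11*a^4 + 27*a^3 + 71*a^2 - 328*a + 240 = (a - 4)*(a^4 - 7*a^3 - a^2 + 67*a - 60) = (a - 4)*(a + 3)*(a^3 - 10*a^2 + 29*a - 20) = (a - 4)^2*(a + 3)*(a^2 - 6*a + 5) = (a - 4)^2*(a - 1)*(a + 3)*(a - 5)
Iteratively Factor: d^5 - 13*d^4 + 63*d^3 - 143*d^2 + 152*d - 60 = (d - 2)*(d^4 - 11*d^3 + 41*d^2 - 61*d + 30) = (d - 5)*(d - 2)*(d^3 - 6*d^2 + 11*d - 6) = (d - 5)*(d - 3)*(d - 2)*(d^2 - 3*d + 2) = (d - 5)*(d - 3)*(d - 2)^2*(d - 1)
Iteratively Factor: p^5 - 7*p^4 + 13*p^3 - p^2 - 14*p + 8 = (p - 1)*(p^4 - 6*p^3 + 7*p^2 + 6*p - 8) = (p - 4)*(p - 1)*(p^3 - 2*p^2 - p + 2) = (p - 4)*(p - 1)*(p + 1)*(p^2 - 3*p + 2) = (p - 4)*(p - 2)*(p - 1)*(p + 1)*(p - 1)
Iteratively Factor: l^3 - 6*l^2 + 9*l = (l)*(l^2 - 6*l + 9) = l*(l - 3)*(l - 3)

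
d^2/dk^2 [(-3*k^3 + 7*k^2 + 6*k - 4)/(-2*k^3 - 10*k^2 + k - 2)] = 2*(-88*k^6 - 54*k^5 - 378*k^4 + 97*k^3 + 1722*k^2 + 228*k - 116)/(8*k^9 + 120*k^8 + 588*k^7 + 904*k^6 - 54*k^5 + 606*k^4 - 97*k^3 + 126*k^2 - 12*k + 8)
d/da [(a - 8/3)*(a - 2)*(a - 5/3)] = 3*a^2 - 38*a/3 + 118/9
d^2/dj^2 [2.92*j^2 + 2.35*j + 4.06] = 5.84000000000000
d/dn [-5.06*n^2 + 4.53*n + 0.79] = 4.53 - 10.12*n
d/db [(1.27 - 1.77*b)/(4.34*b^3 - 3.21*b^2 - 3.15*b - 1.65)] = (15.3636*b^3 - 22.2171*b^2 + 8.1534*b + 6.921)/(18.8356*b^6 - 27.8628*b^5 - 17.0379*b^4 + 5.901*b^3 + 20.5155*b^2 + 10.395*b + 2.7225)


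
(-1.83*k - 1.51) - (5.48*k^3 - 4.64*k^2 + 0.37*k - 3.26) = -5.48*k^3 + 4.64*k^2 - 2.2*k + 1.75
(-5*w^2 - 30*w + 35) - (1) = -5*w^2 - 30*w + 34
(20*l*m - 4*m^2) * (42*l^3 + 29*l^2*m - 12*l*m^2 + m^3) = 840*l^4*m + 412*l^3*m^2 - 356*l^2*m^3 + 68*l*m^4 - 4*m^5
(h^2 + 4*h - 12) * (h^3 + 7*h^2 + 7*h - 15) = h^5 + 11*h^4 + 23*h^3 - 71*h^2 - 144*h + 180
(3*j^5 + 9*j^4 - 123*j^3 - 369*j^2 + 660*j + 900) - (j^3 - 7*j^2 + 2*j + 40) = 3*j^5 + 9*j^4 - 124*j^3 - 362*j^2 + 658*j + 860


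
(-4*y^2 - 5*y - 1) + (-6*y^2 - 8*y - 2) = -10*y^2 - 13*y - 3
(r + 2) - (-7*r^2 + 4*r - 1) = 7*r^2 - 3*r + 3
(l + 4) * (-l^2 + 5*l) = -l^3 + l^2 + 20*l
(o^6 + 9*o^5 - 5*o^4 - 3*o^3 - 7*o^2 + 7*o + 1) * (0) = 0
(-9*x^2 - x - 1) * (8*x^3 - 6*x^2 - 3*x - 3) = -72*x^5 + 46*x^4 + 25*x^3 + 36*x^2 + 6*x + 3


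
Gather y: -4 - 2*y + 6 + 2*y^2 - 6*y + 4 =2*y^2 - 8*y + 6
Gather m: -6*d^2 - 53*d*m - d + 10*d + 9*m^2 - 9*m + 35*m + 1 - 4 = -6*d^2 + 9*d + 9*m^2 + m*(26 - 53*d) - 3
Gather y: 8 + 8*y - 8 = 8*y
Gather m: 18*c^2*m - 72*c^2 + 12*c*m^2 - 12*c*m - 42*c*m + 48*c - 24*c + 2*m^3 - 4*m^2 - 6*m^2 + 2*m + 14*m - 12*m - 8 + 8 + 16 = -72*c^2 + 24*c + 2*m^3 + m^2*(12*c - 10) + m*(18*c^2 - 54*c + 4) + 16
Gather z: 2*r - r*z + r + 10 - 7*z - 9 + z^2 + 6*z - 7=3*r + z^2 + z*(-r - 1) - 6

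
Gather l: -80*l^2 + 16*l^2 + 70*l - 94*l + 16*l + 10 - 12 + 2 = -64*l^2 - 8*l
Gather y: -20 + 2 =-18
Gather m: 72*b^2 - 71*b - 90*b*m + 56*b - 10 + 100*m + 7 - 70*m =72*b^2 - 15*b + m*(30 - 90*b) - 3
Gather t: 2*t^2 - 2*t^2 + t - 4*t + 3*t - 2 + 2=0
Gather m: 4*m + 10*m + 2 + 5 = 14*m + 7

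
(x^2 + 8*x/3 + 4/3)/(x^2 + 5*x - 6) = (3*x^2 + 8*x + 4)/(3*(x^2 + 5*x - 6))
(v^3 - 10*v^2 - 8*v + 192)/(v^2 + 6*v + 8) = (v^2 - 14*v + 48)/(v + 2)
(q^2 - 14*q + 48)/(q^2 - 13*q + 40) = (q - 6)/(q - 5)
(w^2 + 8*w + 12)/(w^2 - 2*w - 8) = (w + 6)/(w - 4)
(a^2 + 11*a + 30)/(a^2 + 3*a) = (a^2 + 11*a + 30)/(a*(a + 3))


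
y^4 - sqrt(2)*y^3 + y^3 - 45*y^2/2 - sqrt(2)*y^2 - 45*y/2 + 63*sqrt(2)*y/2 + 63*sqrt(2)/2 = (y + 1)*(y - 3*sqrt(2))*(y - 3*sqrt(2)/2)*(y + 7*sqrt(2)/2)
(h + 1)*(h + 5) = h^2 + 6*h + 5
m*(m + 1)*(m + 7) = m^3 + 8*m^2 + 7*m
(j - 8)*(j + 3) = j^2 - 5*j - 24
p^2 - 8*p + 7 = (p - 7)*(p - 1)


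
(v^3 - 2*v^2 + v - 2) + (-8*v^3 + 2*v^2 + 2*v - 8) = -7*v^3 + 3*v - 10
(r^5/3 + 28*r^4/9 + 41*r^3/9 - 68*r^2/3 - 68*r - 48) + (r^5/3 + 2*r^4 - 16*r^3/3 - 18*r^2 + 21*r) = 2*r^5/3 + 46*r^4/9 - 7*r^3/9 - 122*r^2/3 - 47*r - 48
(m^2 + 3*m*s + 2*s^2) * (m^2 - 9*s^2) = m^4 + 3*m^3*s - 7*m^2*s^2 - 27*m*s^3 - 18*s^4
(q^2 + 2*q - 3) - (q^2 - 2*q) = 4*q - 3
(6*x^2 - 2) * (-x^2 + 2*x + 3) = -6*x^4 + 12*x^3 + 20*x^2 - 4*x - 6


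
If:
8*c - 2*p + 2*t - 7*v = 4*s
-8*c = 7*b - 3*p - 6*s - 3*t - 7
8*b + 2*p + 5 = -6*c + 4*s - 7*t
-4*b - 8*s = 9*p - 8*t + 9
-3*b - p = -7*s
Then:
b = 5053/12563 - 25165*v/25126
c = 45031*v/50252 - 3712/12563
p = 9058*v/12563 - 19807/12563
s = -8197*v/25126 - 664/12563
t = -399*v/25126 - 6287/12563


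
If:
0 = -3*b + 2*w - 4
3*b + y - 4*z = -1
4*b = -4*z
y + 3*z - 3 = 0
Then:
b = -2/5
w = 7/5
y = 9/5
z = 2/5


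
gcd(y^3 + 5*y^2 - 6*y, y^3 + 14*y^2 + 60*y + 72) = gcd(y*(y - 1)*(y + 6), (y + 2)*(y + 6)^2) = y + 6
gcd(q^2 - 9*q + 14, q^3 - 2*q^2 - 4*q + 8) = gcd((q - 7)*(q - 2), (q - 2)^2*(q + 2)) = q - 2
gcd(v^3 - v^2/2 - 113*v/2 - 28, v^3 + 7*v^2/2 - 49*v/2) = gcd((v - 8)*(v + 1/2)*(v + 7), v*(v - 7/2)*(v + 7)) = v + 7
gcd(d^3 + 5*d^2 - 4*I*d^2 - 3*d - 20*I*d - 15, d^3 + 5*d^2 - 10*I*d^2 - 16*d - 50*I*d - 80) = d + 5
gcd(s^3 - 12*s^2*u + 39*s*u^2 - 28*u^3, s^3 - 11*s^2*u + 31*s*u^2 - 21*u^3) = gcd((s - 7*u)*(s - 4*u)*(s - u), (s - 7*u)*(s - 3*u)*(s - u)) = s^2 - 8*s*u + 7*u^2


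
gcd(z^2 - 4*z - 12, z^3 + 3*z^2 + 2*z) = z + 2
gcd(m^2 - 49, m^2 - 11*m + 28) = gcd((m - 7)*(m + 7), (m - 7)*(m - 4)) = m - 7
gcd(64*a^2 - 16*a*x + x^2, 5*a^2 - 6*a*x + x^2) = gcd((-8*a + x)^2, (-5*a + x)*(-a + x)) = 1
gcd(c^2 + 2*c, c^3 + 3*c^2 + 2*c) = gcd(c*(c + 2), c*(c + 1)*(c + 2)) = c^2 + 2*c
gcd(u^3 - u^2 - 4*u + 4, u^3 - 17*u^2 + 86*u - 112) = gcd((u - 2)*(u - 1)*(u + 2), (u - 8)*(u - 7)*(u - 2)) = u - 2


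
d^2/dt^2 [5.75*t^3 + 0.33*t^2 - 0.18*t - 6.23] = 34.5*t + 0.66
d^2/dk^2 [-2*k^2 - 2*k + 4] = -4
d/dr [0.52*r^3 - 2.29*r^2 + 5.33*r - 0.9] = 1.56*r^2 - 4.58*r + 5.33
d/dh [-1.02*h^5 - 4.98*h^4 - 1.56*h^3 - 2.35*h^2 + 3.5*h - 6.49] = -5.1*h^4 - 19.92*h^3 - 4.68*h^2 - 4.7*h + 3.5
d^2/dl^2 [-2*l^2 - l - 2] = -4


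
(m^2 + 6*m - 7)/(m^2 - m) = (m + 7)/m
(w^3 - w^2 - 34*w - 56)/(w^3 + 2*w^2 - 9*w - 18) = (w^2 - 3*w - 28)/(w^2 - 9)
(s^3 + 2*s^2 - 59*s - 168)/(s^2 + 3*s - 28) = (s^2 - 5*s - 24)/(s - 4)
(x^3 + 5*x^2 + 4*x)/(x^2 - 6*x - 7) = x*(x + 4)/(x - 7)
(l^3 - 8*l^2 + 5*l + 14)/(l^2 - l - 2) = l - 7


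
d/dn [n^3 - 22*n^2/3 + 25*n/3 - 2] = 3*n^2 - 44*n/3 + 25/3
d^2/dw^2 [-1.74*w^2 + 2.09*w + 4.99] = -3.48000000000000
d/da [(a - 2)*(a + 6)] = 2*a + 4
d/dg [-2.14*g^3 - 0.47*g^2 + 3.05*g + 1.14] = -6.42*g^2 - 0.94*g + 3.05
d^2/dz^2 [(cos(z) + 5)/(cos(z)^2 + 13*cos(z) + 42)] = (-9*(1 - cos(2*z))^2*cos(z) - 7*(1 - cos(2*z))^2 + 4595*cos(z) + 1114*cos(2*z) + 51*cos(3*z) + 2*cos(5*z) + 1854)/(4*(cos(z) + 6)^3*(cos(z) + 7)^3)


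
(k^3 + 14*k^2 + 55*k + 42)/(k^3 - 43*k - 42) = (k + 7)/(k - 7)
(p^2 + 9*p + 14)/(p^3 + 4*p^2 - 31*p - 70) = 1/(p - 5)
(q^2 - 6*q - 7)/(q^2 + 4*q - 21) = (q^2 - 6*q - 7)/(q^2 + 4*q - 21)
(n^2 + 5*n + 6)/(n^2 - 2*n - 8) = (n + 3)/(n - 4)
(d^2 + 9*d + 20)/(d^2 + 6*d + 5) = (d + 4)/(d + 1)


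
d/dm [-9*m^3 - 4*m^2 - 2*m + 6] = -27*m^2 - 8*m - 2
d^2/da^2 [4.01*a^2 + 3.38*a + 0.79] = 8.02000000000000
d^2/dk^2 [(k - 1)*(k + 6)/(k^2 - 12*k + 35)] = 2*(17*k^3 - 123*k^2 - 309*k + 2671)/(k^6 - 36*k^5 + 537*k^4 - 4248*k^3 + 18795*k^2 - 44100*k + 42875)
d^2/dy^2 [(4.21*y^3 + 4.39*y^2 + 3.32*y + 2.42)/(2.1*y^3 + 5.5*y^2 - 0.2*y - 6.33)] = (-58.5312000000001*y^6 + 98.4563999999996*y^5 + 1040.76756*y^4 + 1770.98968*y^3 + 1911.73098*y^2 + 1882.697574*y + 512.096902)/(9.261*y^9 + 72.765*y^8 + 187.929*y^7 + 68.7691*y^6 - 456.567*y^5 - 557.8359*y^4 + 294.20407*y^3 + 660.37725*y^2 - 24.04134*y - 253.636137)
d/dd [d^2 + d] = 2*d + 1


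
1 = 1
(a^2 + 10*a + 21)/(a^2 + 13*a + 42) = (a + 3)/(a + 6)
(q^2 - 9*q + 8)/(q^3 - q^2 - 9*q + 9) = (q - 8)/(q^2 - 9)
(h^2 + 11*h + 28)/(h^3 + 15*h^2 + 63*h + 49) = (h + 4)/(h^2 + 8*h + 7)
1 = 1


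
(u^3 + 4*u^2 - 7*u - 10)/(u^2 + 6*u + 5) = u - 2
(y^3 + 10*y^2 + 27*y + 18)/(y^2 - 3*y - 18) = (y^2 + 7*y + 6)/(y - 6)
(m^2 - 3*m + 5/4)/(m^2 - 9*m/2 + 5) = (m - 1/2)/(m - 2)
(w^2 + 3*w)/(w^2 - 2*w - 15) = w/(w - 5)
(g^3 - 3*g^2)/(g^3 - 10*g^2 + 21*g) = g/(g - 7)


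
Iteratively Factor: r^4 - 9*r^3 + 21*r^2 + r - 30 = (r + 1)*(r^3 - 10*r^2 + 31*r - 30) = (r - 5)*(r + 1)*(r^2 - 5*r + 6) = (r - 5)*(r - 2)*(r + 1)*(r - 3)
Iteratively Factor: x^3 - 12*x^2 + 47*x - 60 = (x - 4)*(x^2 - 8*x + 15) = (x - 5)*(x - 4)*(x - 3)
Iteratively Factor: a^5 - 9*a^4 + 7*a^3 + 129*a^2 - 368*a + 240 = (a - 5)*(a^4 - 4*a^3 - 13*a^2 + 64*a - 48) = (a - 5)*(a - 3)*(a^3 - a^2 - 16*a + 16) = (a - 5)*(a - 4)*(a - 3)*(a^2 + 3*a - 4) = (a - 5)*(a - 4)*(a - 3)*(a - 1)*(a + 4)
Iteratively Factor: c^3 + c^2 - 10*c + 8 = (c - 2)*(c^2 + 3*c - 4) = (c - 2)*(c - 1)*(c + 4)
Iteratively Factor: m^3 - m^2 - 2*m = (m - 2)*(m^2 + m) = (m - 2)*(m + 1)*(m)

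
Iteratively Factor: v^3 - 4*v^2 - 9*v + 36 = (v + 3)*(v^2 - 7*v + 12) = (v - 4)*(v + 3)*(v - 3)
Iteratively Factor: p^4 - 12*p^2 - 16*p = (p - 4)*(p^3 + 4*p^2 + 4*p) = p*(p - 4)*(p^2 + 4*p + 4) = p*(p - 4)*(p + 2)*(p + 2)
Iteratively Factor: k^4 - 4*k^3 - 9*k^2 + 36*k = (k - 4)*(k^3 - 9*k) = (k - 4)*(k + 3)*(k^2 - 3*k) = (k - 4)*(k - 3)*(k + 3)*(k)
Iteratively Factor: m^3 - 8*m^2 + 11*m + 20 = (m - 4)*(m^2 - 4*m - 5) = (m - 5)*(m - 4)*(m + 1)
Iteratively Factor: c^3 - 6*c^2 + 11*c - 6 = (c - 3)*(c^2 - 3*c + 2) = (c - 3)*(c - 1)*(c - 2)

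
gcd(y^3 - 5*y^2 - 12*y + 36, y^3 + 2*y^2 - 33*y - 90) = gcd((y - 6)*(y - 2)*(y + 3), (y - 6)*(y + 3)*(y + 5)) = y^2 - 3*y - 18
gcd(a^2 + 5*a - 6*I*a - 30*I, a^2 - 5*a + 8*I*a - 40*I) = 1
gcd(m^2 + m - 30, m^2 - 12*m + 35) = m - 5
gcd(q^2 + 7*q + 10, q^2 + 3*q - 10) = q + 5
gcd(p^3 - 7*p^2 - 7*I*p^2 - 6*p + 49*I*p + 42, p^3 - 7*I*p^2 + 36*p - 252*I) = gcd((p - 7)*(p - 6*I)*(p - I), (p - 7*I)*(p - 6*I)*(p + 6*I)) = p - 6*I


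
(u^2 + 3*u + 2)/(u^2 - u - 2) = (u + 2)/(u - 2)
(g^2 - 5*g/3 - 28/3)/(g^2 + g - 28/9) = 3*(g - 4)/(3*g - 4)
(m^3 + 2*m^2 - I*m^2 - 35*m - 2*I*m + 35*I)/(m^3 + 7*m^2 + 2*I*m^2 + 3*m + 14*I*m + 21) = (m - 5)/(m + 3*I)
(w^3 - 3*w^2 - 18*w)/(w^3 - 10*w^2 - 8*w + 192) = w*(w + 3)/(w^2 - 4*w - 32)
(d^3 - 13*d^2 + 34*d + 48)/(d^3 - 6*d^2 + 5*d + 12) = (d^2 - 14*d + 48)/(d^2 - 7*d + 12)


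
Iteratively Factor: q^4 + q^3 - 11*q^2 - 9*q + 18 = (q + 2)*(q^3 - q^2 - 9*q + 9) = (q - 1)*(q + 2)*(q^2 - 9) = (q - 3)*(q - 1)*(q + 2)*(q + 3)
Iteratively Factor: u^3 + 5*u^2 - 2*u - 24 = (u - 2)*(u^2 + 7*u + 12) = (u - 2)*(u + 4)*(u + 3)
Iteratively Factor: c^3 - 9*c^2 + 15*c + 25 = (c + 1)*(c^2 - 10*c + 25) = (c - 5)*(c + 1)*(c - 5)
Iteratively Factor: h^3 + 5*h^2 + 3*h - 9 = (h - 1)*(h^2 + 6*h + 9) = (h - 1)*(h + 3)*(h + 3)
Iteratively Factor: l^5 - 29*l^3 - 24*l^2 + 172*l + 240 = (l + 2)*(l^4 - 2*l^3 - 25*l^2 + 26*l + 120) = (l - 5)*(l + 2)*(l^3 + 3*l^2 - 10*l - 24) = (l - 5)*(l + 2)^2*(l^2 + l - 12) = (l - 5)*(l + 2)^2*(l + 4)*(l - 3)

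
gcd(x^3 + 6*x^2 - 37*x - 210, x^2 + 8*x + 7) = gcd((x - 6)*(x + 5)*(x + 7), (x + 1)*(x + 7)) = x + 7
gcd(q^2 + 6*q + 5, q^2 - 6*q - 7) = q + 1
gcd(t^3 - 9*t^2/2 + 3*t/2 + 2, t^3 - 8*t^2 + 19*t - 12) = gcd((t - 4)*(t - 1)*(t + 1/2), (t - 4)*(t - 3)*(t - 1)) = t^2 - 5*t + 4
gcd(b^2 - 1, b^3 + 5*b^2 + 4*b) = b + 1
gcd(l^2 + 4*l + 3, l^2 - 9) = l + 3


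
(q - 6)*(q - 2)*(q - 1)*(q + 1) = q^4 - 8*q^3 + 11*q^2 + 8*q - 12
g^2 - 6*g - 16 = (g - 8)*(g + 2)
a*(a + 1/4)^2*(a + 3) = a^4 + 7*a^3/2 + 25*a^2/16 + 3*a/16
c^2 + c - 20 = (c - 4)*(c + 5)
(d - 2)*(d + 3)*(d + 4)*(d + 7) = d^4 + 12*d^3 + 33*d^2 - 38*d - 168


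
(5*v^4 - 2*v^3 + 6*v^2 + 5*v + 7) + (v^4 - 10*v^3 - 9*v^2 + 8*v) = 6*v^4 - 12*v^3 - 3*v^2 + 13*v + 7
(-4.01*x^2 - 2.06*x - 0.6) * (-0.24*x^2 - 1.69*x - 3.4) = 0.9624*x^4 + 7.2713*x^3 + 17.2594*x^2 + 8.018*x + 2.04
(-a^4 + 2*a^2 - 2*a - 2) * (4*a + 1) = -4*a^5 - a^4 + 8*a^3 - 6*a^2 - 10*a - 2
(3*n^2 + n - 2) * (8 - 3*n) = -9*n^3 + 21*n^2 + 14*n - 16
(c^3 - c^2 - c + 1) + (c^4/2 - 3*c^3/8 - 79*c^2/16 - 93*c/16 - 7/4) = c^4/2 + 5*c^3/8 - 95*c^2/16 - 109*c/16 - 3/4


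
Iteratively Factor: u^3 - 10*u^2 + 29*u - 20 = (u - 5)*(u^2 - 5*u + 4) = (u - 5)*(u - 1)*(u - 4)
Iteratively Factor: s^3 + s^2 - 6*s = (s)*(s^2 + s - 6) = s*(s - 2)*(s + 3)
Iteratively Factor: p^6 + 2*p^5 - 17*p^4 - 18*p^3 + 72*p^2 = (p)*(p^5 + 2*p^4 - 17*p^3 - 18*p^2 + 72*p) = p^2*(p^4 + 2*p^3 - 17*p^2 - 18*p + 72) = p^2*(p + 3)*(p^3 - p^2 - 14*p + 24) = p^2*(p + 3)*(p + 4)*(p^2 - 5*p + 6) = p^2*(p - 3)*(p + 3)*(p + 4)*(p - 2)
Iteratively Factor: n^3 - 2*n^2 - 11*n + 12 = (n - 1)*(n^2 - n - 12) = (n - 4)*(n - 1)*(n + 3)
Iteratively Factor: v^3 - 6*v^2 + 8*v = (v)*(v^2 - 6*v + 8) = v*(v - 2)*(v - 4)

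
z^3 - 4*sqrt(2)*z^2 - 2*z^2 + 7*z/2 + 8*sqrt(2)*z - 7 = (z - 2)*(z - 7*sqrt(2)/2)*(z - sqrt(2)/2)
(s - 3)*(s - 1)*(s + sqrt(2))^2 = s^4 - 4*s^3 + 2*sqrt(2)*s^3 - 8*sqrt(2)*s^2 + 5*s^2 - 8*s + 6*sqrt(2)*s + 6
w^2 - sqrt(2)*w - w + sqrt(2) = (w - 1)*(w - sqrt(2))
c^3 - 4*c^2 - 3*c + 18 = (c - 3)^2*(c + 2)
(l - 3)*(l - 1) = l^2 - 4*l + 3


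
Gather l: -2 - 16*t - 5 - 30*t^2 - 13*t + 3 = -30*t^2 - 29*t - 4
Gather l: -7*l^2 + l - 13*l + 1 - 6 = -7*l^2 - 12*l - 5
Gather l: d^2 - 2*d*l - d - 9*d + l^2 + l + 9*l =d^2 - 10*d + l^2 + l*(10 - 2*d)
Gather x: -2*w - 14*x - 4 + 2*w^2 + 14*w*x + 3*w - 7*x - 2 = 2*w^2 + w + x*(14*w - 21) - 6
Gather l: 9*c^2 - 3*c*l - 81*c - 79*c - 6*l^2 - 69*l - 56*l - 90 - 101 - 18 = 9*c^2 - 160*c - 6*l^2 + l*(-3*c - 125) - 209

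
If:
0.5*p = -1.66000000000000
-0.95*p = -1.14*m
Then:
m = -2.77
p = -3.32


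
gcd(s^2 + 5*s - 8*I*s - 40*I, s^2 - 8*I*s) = s - 8*I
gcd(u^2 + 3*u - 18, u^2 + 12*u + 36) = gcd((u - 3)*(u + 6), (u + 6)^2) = u + 6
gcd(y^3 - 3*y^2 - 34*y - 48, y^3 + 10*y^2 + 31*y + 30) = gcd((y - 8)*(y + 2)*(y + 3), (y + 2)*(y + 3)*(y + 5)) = y^2 + 5*y + 6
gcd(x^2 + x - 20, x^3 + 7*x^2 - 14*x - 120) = x^2 + x - 20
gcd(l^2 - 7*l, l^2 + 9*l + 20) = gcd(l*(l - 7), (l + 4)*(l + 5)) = 1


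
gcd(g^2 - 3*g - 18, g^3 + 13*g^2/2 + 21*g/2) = g + 3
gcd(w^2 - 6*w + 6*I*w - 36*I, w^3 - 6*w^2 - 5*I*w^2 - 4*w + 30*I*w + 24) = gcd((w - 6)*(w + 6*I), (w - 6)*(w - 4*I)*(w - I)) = w - 6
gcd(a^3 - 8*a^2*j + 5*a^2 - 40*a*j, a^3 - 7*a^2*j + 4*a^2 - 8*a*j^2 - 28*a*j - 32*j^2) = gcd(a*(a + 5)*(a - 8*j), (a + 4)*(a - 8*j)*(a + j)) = a - 8*j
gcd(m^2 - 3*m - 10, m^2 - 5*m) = m - 5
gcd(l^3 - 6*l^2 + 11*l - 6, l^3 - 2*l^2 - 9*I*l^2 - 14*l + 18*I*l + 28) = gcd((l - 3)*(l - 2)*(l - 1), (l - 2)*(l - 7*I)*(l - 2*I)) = l - 2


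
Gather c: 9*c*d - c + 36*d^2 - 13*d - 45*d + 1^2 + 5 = c*(9*d - 1) + 36*d^2 - 58*d + 6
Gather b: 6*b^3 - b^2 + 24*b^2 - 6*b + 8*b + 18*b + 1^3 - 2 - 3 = 6*b^3 + 23*b^2 + 20*b - 4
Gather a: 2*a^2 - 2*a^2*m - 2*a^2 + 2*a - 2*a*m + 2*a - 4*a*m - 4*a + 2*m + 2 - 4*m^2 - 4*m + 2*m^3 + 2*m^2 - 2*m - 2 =-2*a^2*m - 6*a*m + 2*m^3 - 2*m^2 - 4*m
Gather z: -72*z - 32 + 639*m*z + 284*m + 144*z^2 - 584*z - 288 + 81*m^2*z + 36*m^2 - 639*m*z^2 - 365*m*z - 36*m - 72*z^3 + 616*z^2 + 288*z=36*m^2 + 248*m - 72*z^3 + z^2*(760 - 639*m) + z*(81*m^2 + 274*m - 368) - 320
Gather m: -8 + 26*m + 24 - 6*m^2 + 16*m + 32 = -6*m^2 + 42*m + 48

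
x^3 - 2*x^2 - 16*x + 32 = (x - 4)*(x - 2)*(x + 4)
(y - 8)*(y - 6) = y^2 - 14*y + 48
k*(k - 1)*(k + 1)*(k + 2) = k^4 + 2*k^3 - k^2 - 2*k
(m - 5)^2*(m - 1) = m^3 - 11*m^2 + 35*m - 25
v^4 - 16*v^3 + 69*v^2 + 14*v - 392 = (v - 7)^2*(v - 4)*(v + 2)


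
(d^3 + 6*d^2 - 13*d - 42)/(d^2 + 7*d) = d - 1 - 6/d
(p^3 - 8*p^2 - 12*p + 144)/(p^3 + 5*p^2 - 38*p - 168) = (p - 6)/(p + 7)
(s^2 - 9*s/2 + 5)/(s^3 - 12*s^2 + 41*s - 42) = (s - 5/2)/(s^2 - 10*s + 21)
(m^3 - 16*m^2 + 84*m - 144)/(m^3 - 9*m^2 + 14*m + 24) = (m - 6)/(m + 1)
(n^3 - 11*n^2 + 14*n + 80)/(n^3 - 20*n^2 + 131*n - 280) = (n + 2)/(n - 7)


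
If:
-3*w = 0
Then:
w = 0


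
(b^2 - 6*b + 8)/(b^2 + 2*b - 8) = (b - 4)/(b + 4)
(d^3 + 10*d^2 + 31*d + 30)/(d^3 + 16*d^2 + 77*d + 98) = (d^2 + 8*d + 15)/(d^2 + 14*d + 49)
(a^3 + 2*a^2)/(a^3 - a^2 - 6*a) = a/(a - 3)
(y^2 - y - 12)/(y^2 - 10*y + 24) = (y + 3)/(y - 6)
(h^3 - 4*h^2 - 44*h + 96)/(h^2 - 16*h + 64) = (h^2 + 4*h - 12)/(h - 8)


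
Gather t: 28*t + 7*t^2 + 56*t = 7*t^2 + 84*t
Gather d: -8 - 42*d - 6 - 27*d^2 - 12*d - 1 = -27*d^2 - 54*d - 15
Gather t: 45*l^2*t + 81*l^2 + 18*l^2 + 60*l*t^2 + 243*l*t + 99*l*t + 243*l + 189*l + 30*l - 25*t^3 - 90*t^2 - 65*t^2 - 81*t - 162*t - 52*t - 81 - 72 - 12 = 99*l^2 + 462*l - 25*t^3 + t^2*(60*l - 155) + t*(45*l^2 + 342*l - 295) - 165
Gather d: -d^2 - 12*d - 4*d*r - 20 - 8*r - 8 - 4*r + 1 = -d^2 + d*(-4*r - 12) - 12*r - 27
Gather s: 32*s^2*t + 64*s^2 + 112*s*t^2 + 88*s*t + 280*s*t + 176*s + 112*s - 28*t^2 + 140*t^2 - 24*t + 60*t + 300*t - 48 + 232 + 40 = s^2*(32*t + 64) + s*(112*t^2 + 368*t + 288) + 112*t^2 + 336*t + 224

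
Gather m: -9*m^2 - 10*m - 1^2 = -9*m^2 - 10*m - 1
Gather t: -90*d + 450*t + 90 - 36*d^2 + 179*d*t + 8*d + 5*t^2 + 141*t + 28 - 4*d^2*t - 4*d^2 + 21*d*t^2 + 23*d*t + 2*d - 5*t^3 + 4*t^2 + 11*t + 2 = -40*d^2 - 80*d - 5*t^3 + t^2*(21*d + 9) + t*(-4*d^2 + 202*d + 602) + 120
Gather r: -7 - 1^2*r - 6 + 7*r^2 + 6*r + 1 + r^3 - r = r^3 + 7*r^2 + 4*r - 12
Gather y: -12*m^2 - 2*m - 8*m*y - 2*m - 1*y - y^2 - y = -12*m^2 - 4*m - y^2 + y*(-8*m - 2)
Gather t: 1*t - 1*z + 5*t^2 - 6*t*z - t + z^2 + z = 5*t^2 - 6*t*z + z^2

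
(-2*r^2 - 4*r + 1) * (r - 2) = -2*r^3 + 9*r - 2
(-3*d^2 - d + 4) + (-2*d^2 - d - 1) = -5*d^2 - 2*d + 3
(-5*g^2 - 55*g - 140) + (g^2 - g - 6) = -4*g^2 - 56*g - 146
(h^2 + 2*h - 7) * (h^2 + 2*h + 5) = h^4 + 4*h^3 + 2*h^2 - 4*h - 35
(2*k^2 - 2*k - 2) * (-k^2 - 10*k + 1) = -2*k^4 - 18*k^3 + 24*k^2 + 18*k - 2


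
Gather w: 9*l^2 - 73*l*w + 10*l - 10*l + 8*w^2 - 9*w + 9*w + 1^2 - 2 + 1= 9*l^2 - 73*l*w + 8*w^2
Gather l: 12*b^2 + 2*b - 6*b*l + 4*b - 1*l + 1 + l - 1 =12*b^2 - 6*b*l + 6*b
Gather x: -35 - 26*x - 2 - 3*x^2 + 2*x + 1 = -3*x^2 - 24*x - 36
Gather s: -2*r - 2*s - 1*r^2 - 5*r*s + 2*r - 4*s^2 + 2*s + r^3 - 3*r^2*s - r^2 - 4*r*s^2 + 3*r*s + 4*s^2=r^3 - 2*r^2 - 4*r*s^2 + s*(-3*r^2 - 2*r)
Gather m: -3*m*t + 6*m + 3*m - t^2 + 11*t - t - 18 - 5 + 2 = m*(9 - 3*t) - t^2 + 10*t - 21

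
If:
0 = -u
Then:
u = 0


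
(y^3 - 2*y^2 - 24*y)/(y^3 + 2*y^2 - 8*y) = (y - 6)/(y - 2)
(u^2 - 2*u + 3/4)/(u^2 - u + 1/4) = (2*u - 3)/(2*u - 1)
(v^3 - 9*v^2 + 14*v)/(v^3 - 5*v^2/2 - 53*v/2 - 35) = 2*v*(v - 2)/(2*v^2 + 9*v + 10)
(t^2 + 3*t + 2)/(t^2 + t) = (t + 2)/t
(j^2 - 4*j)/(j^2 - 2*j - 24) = j*(4 - j)/(-j^2 + 2*j + 24)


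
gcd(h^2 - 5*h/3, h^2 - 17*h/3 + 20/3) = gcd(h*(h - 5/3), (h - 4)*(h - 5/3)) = h - 5/3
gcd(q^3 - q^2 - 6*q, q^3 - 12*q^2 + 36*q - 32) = 1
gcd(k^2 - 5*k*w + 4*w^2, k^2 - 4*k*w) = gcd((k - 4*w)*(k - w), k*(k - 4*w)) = -k + 4*w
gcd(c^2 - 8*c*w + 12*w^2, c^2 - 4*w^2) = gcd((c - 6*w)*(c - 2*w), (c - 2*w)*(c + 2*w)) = -c + 2*w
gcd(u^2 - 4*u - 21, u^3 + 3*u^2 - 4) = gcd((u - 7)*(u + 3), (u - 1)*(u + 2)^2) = 1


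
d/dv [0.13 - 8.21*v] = -8.21000000000000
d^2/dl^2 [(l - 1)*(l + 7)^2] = 6*l + 26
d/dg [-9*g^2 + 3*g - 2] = 3 - 18*g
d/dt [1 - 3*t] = -3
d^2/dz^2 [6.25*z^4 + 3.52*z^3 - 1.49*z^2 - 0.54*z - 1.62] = 75.0*z^2 + 21.12*z - 2.98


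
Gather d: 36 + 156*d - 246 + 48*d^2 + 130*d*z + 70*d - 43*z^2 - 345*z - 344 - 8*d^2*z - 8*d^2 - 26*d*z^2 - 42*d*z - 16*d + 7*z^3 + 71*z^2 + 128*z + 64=d^2*(40 - 8*z) + d*(-26*z^2 + 88*z + 210) + 7*z^3 + 28*z^2 - 217*z - 490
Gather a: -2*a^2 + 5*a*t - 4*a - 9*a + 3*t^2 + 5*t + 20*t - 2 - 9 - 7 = -2*a^2 + a*(5*t - 13) + 3*t^2 + 25*t - 18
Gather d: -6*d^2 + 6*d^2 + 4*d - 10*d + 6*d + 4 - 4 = 0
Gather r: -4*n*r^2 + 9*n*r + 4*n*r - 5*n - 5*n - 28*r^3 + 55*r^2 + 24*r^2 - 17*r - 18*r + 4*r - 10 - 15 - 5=-10*n - 28*r^3 + r^2*(79 - 4*n) + r*(13*n - 31) - 30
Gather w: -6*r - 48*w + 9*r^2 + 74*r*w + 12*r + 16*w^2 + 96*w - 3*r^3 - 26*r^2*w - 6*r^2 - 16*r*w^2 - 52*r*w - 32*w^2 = -3*r^3 + 3*r^2 + 6*r + w^2*(-16*r - 16) + w*(-26*r^2 + 22*r + 48)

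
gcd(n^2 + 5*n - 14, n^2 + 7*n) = n + 7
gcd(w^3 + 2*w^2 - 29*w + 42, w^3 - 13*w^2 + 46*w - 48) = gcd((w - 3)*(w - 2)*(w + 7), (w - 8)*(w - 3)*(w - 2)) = w^2 - 5*w + 6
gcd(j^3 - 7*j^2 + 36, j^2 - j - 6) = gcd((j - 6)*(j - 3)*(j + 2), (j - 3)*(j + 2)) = j^2 - j - 6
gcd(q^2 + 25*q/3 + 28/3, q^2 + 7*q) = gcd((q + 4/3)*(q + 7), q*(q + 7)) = q + 7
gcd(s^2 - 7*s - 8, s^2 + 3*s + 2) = s + 1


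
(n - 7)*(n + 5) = n^2 - 2*n - 35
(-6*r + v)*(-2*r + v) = 12*r^2 - 8*r*v + v^2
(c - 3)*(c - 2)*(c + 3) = c^3 - 2*c^2 - 9*c + 18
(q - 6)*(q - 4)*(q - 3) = q^3 - 13*q^2 + 54*q - 72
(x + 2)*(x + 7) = x^2 + 9*x + 14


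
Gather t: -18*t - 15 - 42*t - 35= -60*t - 50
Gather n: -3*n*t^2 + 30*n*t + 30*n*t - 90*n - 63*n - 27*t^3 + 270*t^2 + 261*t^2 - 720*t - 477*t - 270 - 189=n*(-3*t^2 + 60*t - 153) - 27*t^3 + 531*t^2 - 1197*t - 459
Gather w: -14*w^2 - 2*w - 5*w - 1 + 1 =-14*w^2 - 7*w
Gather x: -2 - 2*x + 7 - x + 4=9 - 3*x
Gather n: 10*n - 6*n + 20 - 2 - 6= 4*n + 12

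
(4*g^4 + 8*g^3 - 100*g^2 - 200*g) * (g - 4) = 4*g^5 - 8*g^4 - 132*g^3 + 200*g^2 + 800*g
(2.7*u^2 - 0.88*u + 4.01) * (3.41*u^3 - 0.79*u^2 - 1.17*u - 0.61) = 9.207*u^5 - 5.1338*u^4 + 11.2103*u^3 - 3.7853*u^2 - 4.1549*u - 2.4461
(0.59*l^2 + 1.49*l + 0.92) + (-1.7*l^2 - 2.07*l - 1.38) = -1.11*l^2 - 0.58*l - 0.46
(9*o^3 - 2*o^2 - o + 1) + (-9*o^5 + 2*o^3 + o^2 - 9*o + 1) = -9*o^5 + 11*o^3 - o^2 - 10*o + 2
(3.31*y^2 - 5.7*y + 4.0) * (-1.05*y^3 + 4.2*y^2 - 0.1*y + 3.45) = -3.4755*y^5 + 19.887*y^4 - 28.471*y^3 + 28.7895*y^2 - 20.065*y + 13.8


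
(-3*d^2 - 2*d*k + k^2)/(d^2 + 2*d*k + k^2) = (-3*d + k)/(d + k)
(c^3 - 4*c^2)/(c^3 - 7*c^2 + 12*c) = c/(c - 3)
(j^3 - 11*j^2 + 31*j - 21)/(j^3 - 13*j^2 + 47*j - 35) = (j - 3)/(j - 5)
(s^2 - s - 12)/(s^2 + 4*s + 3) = (s - 4)/(s + 1)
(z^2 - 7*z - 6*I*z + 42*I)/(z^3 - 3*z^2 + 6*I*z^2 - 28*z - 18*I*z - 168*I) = (z - 6*I)/(z^2 + z*(4 + 6*I) + 24*I)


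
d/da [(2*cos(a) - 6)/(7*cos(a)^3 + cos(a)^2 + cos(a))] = 2*(9*cos(a)/2 - 31*cos(2*a) + 7*cos(3*a)/2 - 34)*sin(a)/((7*cos(a)^2 + cos(a) + 1)^2*cos(a)^2)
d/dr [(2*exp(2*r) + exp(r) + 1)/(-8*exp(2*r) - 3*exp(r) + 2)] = (2*exp(2*r) + 24*exp(r) + 5)*exp(r)/(64*exp(4*r) + 48*exp(3*r) - 23*exp(2*r) - 12*exp(r) + 4)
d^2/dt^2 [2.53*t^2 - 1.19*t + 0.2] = 5.06000000000000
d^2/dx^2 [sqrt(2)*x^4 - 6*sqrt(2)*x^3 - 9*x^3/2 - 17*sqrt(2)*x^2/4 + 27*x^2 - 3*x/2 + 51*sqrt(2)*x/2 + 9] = 12*sqrt(2)*x^2 - 36*sqrt(2)*x - 27*x - 17*sqrt(2)/2 + 54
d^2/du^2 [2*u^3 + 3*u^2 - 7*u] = 12*u + 6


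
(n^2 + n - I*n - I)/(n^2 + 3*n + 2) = (n - I)/(n + 2)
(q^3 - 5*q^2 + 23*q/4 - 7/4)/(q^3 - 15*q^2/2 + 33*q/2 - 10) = (4*q^2 - 16*q + 7)/(2*(2*q^2 - 13*q + 20))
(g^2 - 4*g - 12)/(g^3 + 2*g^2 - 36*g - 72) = 1/(g + 6)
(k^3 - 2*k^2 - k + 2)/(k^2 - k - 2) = k - 1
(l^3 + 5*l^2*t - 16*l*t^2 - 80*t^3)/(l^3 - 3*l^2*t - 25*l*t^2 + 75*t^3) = (l^2 - 16*t^2)/(l^2 - 8*l*t + 15*t^2)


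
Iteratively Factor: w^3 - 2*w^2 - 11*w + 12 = (w - 4)*(w^2 + 2*w - 3) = (w - 4)*(w + 3)*(w - 1)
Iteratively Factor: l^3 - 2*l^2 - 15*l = (l)*(l^2 - 2*l - 15) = l*(l + 3)*(l - 5)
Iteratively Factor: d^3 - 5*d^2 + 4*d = (d)*(d^2 - 5*d + 4) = d*(d - 4)*(d - 1)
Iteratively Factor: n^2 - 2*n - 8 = (n - 4)*(n + 2)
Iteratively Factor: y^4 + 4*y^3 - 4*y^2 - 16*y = (y - 2)*(y^3 + 6*y^2 + 8*y) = (y - 2)*(y + 4)*(y^2 + 2*y) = (y - 2)*(y + 2)*(y + 4)*(y)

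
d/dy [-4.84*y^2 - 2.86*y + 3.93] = -9.68*y - 2.86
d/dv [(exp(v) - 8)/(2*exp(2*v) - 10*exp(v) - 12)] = (-(exp(v) - 8)*(2*exp(v) - 5) + exp(2*v) - 5*exp(v) - 6)*exp(v)/(2*(-exp(2*v) + 5*exp(v) + 6)^2)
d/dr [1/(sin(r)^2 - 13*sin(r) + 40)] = (13 - 2*sin(r))*cos(r)/(sin(r)^2 - 13*sin(r) + 40)^2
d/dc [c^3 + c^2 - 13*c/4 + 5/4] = 3*c^2 + 2*c - 13/4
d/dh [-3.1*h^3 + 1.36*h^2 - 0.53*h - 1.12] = -9.3*h^2 + 2.72*h - 0.53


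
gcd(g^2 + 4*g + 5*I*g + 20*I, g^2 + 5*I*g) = g + 5*I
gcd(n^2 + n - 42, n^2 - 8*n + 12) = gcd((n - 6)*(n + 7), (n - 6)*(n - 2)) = n - 6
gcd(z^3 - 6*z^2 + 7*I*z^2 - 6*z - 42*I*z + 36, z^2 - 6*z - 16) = 1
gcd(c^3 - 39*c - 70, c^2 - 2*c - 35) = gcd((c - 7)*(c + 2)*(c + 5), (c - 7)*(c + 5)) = c^2 - 2*c - 35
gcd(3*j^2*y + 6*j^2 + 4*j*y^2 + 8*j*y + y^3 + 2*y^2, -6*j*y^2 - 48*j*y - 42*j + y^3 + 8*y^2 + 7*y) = 1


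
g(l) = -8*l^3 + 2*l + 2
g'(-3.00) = -214.00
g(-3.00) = 212.00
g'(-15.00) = -5398.00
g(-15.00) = 26972.00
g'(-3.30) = -259.36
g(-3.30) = 282.90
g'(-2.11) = -104.85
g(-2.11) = 72.93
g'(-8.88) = -1890.51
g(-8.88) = 5586.06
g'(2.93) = -204.04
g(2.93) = -193.37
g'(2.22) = -116.28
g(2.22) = -81.09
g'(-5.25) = -659.50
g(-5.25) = 1149.12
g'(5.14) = -632.07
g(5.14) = -1074.09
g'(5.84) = -816.53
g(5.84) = -1579.73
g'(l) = 2 - 24*l^2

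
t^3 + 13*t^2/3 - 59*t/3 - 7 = (t - 3)*(t + 1/3)*(t + 7)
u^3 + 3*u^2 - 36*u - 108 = (u - 6)*(u + 3)*(u + 6)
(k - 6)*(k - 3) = k^2 - 9*k + 18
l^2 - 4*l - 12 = (l - 6)*(l + 2)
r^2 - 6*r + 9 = (r - 3)^2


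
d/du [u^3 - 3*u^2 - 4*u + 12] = 3*u^2 - 6*u - 4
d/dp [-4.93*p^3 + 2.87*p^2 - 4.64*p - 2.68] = -14.79*p^2 + 5.74*p - 4.64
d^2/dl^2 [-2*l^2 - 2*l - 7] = -4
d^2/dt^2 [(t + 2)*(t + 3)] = 2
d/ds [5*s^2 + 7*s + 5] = 10*s + 7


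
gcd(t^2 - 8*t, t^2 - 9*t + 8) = t - 8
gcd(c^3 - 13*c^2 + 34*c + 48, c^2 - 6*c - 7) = c + 1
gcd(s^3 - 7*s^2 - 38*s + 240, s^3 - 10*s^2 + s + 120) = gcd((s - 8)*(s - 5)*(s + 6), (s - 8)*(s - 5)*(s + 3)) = s^2 - 13*s + 40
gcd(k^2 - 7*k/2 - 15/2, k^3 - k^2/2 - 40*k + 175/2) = k - 5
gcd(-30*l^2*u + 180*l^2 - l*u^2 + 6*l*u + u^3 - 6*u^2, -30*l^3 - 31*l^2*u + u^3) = -30*l^2 - l*u + u^2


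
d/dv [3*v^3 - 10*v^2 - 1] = v*(9*v - 20)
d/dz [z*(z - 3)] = 2*z - 3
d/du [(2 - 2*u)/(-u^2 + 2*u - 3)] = 2*(-u^2 + 2*u + 1)/(u^4 - 4*u^3 + 10*u^2 - 12*u + 9)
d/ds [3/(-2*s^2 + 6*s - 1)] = 6*(2*s - 3)/(2*s^2 - 6*s + 1)^2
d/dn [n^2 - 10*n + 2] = 2*n - 10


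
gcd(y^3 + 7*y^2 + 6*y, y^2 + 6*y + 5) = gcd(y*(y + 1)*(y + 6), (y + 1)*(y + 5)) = y + 1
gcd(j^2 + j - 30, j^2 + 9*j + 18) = j + 6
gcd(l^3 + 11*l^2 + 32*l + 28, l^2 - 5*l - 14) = l + 2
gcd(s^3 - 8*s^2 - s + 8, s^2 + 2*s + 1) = s + 1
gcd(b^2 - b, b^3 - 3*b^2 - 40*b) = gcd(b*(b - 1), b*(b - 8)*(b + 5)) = b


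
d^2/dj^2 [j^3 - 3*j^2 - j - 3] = 6*j - 6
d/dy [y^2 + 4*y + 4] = 2*y + 4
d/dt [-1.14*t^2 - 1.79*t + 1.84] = -2.28*t - 1.79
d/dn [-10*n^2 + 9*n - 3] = 9 - 20*n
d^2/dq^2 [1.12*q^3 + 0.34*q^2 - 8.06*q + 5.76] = 6.72*q + 0.68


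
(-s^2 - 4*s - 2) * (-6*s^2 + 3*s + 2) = 6*s^4 + 21*s^3 - 2*s^2 - 14*s - 4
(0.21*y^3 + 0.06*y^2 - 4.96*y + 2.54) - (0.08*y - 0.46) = 0.21*y^3 + 0.06*y^2 - 5.04*y + 3.0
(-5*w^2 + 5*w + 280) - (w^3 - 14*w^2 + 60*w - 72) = -w^3 + 9*w^2 - 55*w + 352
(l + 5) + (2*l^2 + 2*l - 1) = 2*l^2 + 3*l + 4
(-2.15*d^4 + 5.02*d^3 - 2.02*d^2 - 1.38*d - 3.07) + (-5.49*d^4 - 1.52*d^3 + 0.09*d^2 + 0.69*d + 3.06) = -7.64*d^4 + 3.5*d^3 - 1.93*d^2 - 0.69*d - 0.00999999999999979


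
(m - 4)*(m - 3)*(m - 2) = m^3 - 9*m^2 + 26*m - 24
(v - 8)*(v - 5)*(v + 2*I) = v^3 - 13*v^2 + 2*I*v^2 + 40*v - 26*I*v + 80*I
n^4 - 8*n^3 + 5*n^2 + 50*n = n*(n - 5)^2*(n + 2)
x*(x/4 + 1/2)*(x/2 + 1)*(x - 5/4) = x^4/8 + 11*x^3/32 - x^2/8 - 5*x/8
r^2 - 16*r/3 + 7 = (r - 3)*(r - 7/3)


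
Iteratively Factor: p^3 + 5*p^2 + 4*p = (p + 1)*(p^2 + 4*p) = (p + 1)*(p + 4)*(p)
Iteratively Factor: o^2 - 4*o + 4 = (o - 2)*(o - 2)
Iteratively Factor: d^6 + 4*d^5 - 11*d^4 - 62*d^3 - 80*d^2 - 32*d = (d + 1)*(d^5 + 3*d^4 - 14*d^3 - 48*d^2 - 32*d) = (d + 1)*(d + 2)*(d^4 + d^3 - 16*d^2 - 16*d) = (d + 1)*(d + 2)*(d + 4)*(d^3 - 3*d^2 - 4*d) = (d - 4)*(d + 1)*(d + 2)*(d + 4)*(d^2 + d) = (d - 4)*(d + 1)^2*(d + 2)*(d + 4)*(d)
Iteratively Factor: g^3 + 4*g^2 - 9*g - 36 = (g - 3)*(g^2 + 7*g + 12) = (g - 3)*(g + 4)*(g + 3)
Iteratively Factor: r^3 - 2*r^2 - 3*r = (r + 1)*(r^2 - 3*r) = r*(r + 1)*(r - 3)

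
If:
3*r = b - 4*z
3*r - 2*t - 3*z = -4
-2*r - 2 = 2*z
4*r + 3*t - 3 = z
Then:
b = -95/28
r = -17/28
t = 47/28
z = -11/28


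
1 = 1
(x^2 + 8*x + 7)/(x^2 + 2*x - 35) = (x + 1)/(x - 5)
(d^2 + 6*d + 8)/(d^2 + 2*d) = (d + 4)/d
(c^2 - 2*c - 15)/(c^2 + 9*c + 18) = (c - 5)/(c + 6)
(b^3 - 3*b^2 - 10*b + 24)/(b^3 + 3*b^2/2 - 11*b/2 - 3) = 2*(b - 4)/(2*b + 1)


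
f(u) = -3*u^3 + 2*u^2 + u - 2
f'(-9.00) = -764.00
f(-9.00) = 2338.00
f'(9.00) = -692.00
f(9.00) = -2018.00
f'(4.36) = -152.65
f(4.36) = -208.27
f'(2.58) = -48.59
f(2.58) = -37.63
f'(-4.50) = -199.25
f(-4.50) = 307.38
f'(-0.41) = -2.15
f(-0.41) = -1.87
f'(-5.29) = -272.02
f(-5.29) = 492.79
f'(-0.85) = -8.90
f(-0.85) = 0.44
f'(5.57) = -255.94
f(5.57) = -452.81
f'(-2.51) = -65.74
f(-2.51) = 55.53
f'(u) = -9*u^2 + 4*u + 1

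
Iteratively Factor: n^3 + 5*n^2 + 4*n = (n + 4)*(n^2 + n) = (n + 1)*(n + 4)*(n)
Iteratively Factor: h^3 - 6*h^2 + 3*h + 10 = (h - 2)*(h^2 - 4*h - 5) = (h - 2)*(h + 1)*(h - 5)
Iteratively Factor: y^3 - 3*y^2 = (y - 3)*(y^2) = y*(y - 3)*(y)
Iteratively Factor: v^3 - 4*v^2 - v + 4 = (v + 1)*(v^2 - 5*v + 4) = (v - 4)*(v + 1)*(v - 1)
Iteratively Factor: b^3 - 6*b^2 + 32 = (b + 2)*(b^2 - 8*b + 16) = (b - 4)*(b + 2)*(b - 4)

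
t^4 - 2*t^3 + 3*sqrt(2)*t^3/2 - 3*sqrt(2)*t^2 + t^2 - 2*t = t*(t - 2)*(t + sqrt(2)/2)*(t + sqrt(2))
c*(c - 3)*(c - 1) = c^3 - 4*c^2 + 3*c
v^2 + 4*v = v*(v + 4)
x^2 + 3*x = x*(x + 3)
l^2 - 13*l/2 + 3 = (l - 6)*(l - 1/2)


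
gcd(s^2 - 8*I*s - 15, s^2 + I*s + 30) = s - 5*I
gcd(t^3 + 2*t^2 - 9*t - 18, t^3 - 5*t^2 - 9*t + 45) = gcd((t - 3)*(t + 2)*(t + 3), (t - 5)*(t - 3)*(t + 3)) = t^2 - 9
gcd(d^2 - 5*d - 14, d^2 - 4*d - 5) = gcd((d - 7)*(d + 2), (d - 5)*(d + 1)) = 1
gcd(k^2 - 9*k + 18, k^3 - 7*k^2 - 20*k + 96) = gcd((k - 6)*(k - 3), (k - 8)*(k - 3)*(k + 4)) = k - 3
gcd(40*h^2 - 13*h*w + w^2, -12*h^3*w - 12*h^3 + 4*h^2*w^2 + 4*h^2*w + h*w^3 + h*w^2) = 1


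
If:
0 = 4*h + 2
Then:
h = -1/2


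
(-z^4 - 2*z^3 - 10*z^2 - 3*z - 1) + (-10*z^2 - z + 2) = -z^4 - 2*z^3 - 20*z^2 - 4*z + 1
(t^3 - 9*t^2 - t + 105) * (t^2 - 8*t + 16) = t^5 - 17*t^4 + 87*t^3 - 31*t^2 - 856*t + 1680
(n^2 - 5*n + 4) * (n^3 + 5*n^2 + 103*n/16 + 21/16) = n^5 - 233*n^3/16 - 87*n^2/8 + 307*n/16 + 21/4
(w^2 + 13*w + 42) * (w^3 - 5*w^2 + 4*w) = w^5 + 8*w^4 - 19*w^3 - 158*w^2 + 168*w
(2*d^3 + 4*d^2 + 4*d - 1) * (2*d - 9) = 4*d^4 - 10*d^3 - 28*d^2 - 38*d + 9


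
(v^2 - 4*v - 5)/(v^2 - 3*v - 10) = (v + 1)/(v + 2)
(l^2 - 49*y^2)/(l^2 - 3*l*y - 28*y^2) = (l + 7*y)/(l + 4*y)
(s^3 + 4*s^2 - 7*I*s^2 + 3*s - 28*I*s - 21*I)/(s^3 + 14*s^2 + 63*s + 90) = (s^2 + s*(1 - 7*I) - 7*I)/(s^2 + 11*s + 30)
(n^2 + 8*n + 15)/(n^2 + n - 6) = (n + 5)/(n - 2)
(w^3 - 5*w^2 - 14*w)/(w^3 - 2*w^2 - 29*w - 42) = w/(w + 3)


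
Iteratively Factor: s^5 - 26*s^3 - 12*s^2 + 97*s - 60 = (s + 4)*(s^4 - 4*s^3 - 10*s^2 + 28*s - 15) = (s - 5)*(s + 4)*(s^3 + s^2 - 5*s + 3) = (s - 5)*(s + 3)*(s + 4)*(s^2 - 2*s + 1) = (s - 5)*(s - 1)*(s + 3)*(s + 4)*(s - 1)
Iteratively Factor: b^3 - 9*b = (b + 3)*(b^2 - 3*b) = b*(b + 3)*(b - 3)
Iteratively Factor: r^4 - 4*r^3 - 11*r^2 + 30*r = (r - 5)*(r^3 + r^2 - 6*r) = (r - 5)*(r - 2)*(r^2 + 3*r) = (r - 5)*(r - 2)*(r + 3)*(r)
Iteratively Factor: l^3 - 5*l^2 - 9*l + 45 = (l + 3)*(l^2 - 8*l + 15) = (l - 5)*(l + 3)*(l - 3)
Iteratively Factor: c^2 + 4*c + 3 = (c + 1)*(c + 3)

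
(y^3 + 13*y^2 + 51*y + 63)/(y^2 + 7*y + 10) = (y^3 + 13*y^2 + 51*y + 63)/(y^2 + 7*y + 10)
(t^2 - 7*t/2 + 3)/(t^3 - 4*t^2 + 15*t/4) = 2*(t - 2)/(t*(2*t - 5))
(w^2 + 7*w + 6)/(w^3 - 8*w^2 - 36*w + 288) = (w + 1)/(w^2 - 14*w + 48)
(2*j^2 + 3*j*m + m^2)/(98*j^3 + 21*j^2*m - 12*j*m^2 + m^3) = (j + m)/(49*j^2 - 14*j*m + m^2)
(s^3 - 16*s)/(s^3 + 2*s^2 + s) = (s^2 - 16)/(s^2 + 2*s + 1)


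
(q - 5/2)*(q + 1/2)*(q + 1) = q^3 - q^2 - 13*q/4 - 5/4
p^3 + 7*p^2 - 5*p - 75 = (p - 3)*(p + 5)^2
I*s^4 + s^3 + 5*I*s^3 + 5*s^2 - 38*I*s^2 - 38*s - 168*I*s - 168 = (s - 6)*(s + 4)*(s + 7)*(I*s + 1)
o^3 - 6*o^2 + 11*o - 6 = (o - 3)*(o - 2)*(o - 1)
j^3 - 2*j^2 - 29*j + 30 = (j - 6)*(j - 1)*(j + 5)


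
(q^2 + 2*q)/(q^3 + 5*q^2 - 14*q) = (q + 2)/(q^2 + 5*q - 14)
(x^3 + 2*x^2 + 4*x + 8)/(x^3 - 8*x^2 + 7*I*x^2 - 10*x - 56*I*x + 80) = (x^2 + 2*x*(1 - I) - 4*I)/(x^2 + x*(-8 + 5*I) - 40*I)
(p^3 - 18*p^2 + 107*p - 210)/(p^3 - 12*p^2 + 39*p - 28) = (p^2 - 11*p + 30)/(p^2 - 5*p + 4)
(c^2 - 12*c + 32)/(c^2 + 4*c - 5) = (c^2 - 12*c + 32)/(c^2 + 4*c - 5)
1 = 1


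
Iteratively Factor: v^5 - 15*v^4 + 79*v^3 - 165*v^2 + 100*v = (v)*(v^4 - 15*v^3 + 79*v^2 - 165*v + 100) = v*(v - 1)*(v^3 - 14*v^2 + 65*v - 100) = v*(v - 4)*(v - 1)*(v^2 - 10*v + 25) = v*(v - 5)*(v - 4)*(v - 1)*(v - 5)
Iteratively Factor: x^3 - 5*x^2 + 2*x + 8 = (x - 2)*(x^2 - 3*x - 4) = (x - 2)*(x + 1)*(x - 4)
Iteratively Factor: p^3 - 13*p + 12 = (p - 1)*(p^2 + p - 12) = (p - 1)*(p + 4)*(p - 3)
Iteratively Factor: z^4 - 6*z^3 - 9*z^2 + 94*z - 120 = (z + 4)*(z^3 - 10*z^2 + 31*z - 30) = (z - 2)*(z + 4)*(z^2 - 8*z + 15) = (z - 3)*(z - 2)*(z + 4)*(z - 5)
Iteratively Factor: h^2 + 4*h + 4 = (h + 2)*(h + 2)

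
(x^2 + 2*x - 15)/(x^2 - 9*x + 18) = (x + 5)/(x - 6)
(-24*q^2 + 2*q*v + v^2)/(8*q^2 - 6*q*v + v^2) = (-6*q - v)/(2*q - v)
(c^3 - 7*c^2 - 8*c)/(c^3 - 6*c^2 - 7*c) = (c - 8)/(c - 7)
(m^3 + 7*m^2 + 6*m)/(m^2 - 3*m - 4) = m*(m + 6)/(m - 4)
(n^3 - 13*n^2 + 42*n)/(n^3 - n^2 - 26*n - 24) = n*(n - 7)/(n^2 + 5*n + 4)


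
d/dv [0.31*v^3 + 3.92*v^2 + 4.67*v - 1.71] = 0.93*v^2 + 7.84*v + 4.67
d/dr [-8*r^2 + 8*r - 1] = 8 - 16*r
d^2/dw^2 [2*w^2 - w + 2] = 4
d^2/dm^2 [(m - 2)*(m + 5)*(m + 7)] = 6*m + 20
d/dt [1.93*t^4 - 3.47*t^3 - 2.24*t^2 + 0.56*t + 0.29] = 7.72*t^3 - 10.41*t^2 - 4.48*t + 0.56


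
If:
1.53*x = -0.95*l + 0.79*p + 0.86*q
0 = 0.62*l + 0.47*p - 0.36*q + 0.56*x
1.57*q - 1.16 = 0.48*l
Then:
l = 0.701010914790564 - 1.60036350456311*x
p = 0.544858411374481*x - 0.194646074510537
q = 0.953175311528325 - 0.489283109675347*x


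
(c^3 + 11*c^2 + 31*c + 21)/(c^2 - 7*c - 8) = (c^2 + 10*c + 21)/(c - 8)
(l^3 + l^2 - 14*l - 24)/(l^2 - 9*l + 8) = (l^3 + l^2 - 14*l - 24)/(l^2 - 9*l + 8)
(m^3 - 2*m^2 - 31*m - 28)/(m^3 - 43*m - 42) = (m + 4)/(m + 6)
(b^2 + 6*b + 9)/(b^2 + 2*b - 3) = (b + 3)/(b - 1)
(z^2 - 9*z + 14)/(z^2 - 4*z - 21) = (z - 2)/(z + 3)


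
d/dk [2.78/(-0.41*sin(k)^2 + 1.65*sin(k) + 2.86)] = (2.2796*sin(k) - 4.587)*cos(k)/(-0.41*sin(k)^2 + 1.65*sin(k) + 2.86)^2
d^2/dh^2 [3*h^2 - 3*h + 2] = 6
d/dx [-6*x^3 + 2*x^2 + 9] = 2*x*(2 - 9*x)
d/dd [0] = 0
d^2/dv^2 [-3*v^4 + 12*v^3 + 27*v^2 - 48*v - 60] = -36*v^2 + 72*v + 54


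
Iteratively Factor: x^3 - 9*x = (x)*(x^2 - 9) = x*(x - 3)*(x + 3)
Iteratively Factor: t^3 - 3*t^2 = (t)*(t^2 - 3*t) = t*(t - 3)*(t)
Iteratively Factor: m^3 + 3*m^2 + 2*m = (m + 1)*(m^2 + 2*m) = m*(m + 1)*(m + 2)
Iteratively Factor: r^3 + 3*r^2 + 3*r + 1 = (r + 1)*(r^2 + 2*r + 1) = (r + 1)^2*(r + 1)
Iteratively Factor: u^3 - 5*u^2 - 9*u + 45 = (u - 5)*(u^2 - 9) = (u - 5)*(u - 3)*(u + 3)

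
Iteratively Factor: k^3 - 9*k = (k + 3)*(k^2 - 3*k) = k*(k + 3)*(k - 3)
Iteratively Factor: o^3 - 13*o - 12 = (o - 4)*(o^2 + 4*o + 3) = (o - 4)*(o + 1)*(o + 3)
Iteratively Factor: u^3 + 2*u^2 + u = (u + 1)*(u^2 + u) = u*(u + 1)*(u + 1)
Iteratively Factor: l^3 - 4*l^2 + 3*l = (l - 3)*(l^2 - l) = (l - 3)*(l - 1)*(l)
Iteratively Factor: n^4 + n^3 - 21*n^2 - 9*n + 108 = (n + 3)*(n^3 - 2*n^2 - 15*n + 36) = (n - 3)*(n + 3)*(n^2 + n - 12) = (n - 3)^2*(n + 3)*(n + 4)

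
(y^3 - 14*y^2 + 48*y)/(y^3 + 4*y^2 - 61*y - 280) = y*(y - 6)/(y^2 + 12*y + 35)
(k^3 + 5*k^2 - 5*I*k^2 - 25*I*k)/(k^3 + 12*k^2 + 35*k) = (k - 5*I)/(k + 7)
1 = 1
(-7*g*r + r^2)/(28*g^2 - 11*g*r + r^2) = r/(-4*g + r)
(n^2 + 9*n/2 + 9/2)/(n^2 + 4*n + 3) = (n + 3/2)/(n + 1)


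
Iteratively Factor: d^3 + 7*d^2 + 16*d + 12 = (d + 3)*(d^2 + 4*d + 4) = (d + 2)*(d + 3)*(d + 2)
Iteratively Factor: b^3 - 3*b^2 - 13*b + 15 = (b + 3)*(b^2 - 6*b + 5) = (b - 1)*(b + 3)*(b - 5)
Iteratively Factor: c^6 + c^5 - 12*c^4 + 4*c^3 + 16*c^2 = (c + 4)*(c^5 - 3*c^4 + 4*c^2) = (c - 2)*(c + 4)*(c^4 - c^3 - 2*c^2) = c*(c - 2)*(c + 4)*(c^3 - c^2 - 2*c) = c^2*(c - 2)*(c + 4)*(c^2 - c - 2) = c^2*(c - 2)^2*(c + 4)*(c + 1)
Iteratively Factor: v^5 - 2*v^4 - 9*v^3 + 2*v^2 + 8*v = (v - 1)*(v^4 - v^3 - 10*v^2 - 8*v) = (v - 4)*(v - 1)*(v^3 + 3*v^2 + 2*v) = v*(v - 4)*(v - 1)*(v^2 + 3*v + 2) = v*(v - 4)*(v - 1)*(v + 1)*(v + 2)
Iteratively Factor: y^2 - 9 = (y - 3)*(y + 3)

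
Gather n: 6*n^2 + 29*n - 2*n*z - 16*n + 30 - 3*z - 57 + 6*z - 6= 6*n^2 + n*(13 - 2*z) + 3*z - 33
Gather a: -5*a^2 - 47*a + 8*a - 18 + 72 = -5*a^2 - 39*a + 54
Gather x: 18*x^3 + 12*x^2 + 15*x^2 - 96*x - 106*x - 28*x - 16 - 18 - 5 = 18*x^3 + 27*x^2 - 230*x - 39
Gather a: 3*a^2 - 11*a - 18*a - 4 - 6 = 3*a^2 - 29*a - 10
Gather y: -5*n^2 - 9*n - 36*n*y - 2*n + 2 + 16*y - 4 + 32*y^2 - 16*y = -5*n^2 - 36*n*y - 11*n + 32*y^2 - 2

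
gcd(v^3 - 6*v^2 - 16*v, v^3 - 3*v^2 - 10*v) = v^2 + 2*v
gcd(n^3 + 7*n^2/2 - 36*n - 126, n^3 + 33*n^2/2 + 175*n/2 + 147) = n^2 + 19*n/2 + 21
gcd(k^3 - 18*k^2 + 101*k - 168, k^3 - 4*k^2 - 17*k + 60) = k - 3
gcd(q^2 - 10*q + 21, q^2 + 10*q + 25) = 1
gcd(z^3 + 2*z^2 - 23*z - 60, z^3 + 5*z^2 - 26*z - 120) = z^2 - z - 20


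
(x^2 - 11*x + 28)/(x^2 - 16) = (x - 7)/(x + 4)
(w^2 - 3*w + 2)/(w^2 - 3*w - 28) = (-w^2 + 3*w - 2)/(-w^2 + 3*w + 28)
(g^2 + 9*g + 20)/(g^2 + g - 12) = (g + 5)/(g - 3)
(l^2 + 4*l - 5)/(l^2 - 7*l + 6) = (l + 5)/(l - 6)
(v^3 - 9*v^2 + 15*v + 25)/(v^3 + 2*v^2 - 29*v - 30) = (v - 5)/(v + 6)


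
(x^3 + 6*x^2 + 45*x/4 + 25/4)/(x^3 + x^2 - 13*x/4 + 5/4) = (2*x^2 + 7*x + 5)/(2*x^2 - 3*x + 1)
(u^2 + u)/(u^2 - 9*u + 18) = u*(u + 1)/(u^2 - 9*u + 18)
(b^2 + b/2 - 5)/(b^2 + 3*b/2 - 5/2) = (b - 2)/(b - 1)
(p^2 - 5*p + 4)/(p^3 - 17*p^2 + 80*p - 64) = (p - 4)/(p^2 - 16*p + 64)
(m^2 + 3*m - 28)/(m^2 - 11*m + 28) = (m + 7)/(m - 7)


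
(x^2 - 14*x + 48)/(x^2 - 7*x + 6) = (x - 8)/(x - 1)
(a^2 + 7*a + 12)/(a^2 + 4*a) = (a + 3)/a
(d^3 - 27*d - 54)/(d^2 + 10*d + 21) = (d^2 - 3*d - 18)/(d + 7)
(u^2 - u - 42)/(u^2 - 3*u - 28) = (u + 6)/(u + 4)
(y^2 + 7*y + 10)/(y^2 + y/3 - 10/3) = 3*(y + 5)/(3*y - 5)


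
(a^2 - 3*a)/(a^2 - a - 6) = a/(a + 2)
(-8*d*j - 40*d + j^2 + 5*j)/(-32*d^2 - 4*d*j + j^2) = (j + 5)/(4*d + j)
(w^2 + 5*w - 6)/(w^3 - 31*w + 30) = 1/(w - 5)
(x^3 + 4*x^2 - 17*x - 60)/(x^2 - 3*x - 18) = (x^2 + x - 20)/(x - 6)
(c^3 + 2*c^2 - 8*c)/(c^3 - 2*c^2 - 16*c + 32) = c/(c - 4)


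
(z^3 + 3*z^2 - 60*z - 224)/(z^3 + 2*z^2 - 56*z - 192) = (z + 7)/(z + 6)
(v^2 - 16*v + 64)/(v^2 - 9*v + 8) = (v - 8)/(v - 1)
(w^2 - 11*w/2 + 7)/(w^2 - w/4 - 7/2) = 2*(2*w - 7)/(4*w + 7)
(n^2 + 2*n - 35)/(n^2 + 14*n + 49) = (n - 5)/(n + 7)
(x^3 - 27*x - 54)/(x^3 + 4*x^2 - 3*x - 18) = (x - 6)/(x - 2)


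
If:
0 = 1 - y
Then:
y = 1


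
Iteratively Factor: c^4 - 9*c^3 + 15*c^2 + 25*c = (c - 5)*(c^3 - 4*c^2 - 5*c) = (c - 5)*(c + 1)*(c^2 - 5*c) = (c - 5)^2*(c + 1)*(c)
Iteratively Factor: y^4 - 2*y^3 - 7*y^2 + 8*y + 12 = (y - 2)*(y^3 - 7*y - 6) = (y - 2)*(y + 2)*(y^2 - 2*y - 3) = (y - 2)*(y + 1)*(y + 2)*(y - 3)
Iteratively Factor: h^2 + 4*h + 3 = (h + 1)*(h + 3)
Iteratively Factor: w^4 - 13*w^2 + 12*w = (w)*(w^3 - 13*w + 12) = w*(w + 4)*(w^2 - 4*w + 3) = w*(w - 1)*(w + 4)*(w - 3)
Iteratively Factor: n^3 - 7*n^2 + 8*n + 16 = (n - 4)*(n^2 - 3*n - 4) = (n - 4)*(n + 1)*(n - 4)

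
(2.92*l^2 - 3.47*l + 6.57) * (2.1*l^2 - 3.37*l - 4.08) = 6.132*l^4 - 17.1274*l^3 + 13.5773*l^2 - 7.9833*l - 26.8056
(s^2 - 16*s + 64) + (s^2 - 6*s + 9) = 2*s^2 - 22*s + 73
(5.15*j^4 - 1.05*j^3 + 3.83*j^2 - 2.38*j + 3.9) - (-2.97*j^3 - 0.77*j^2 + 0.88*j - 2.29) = 5.15*j^4 + 1.92*j^3 + 4.6*j^2 - 3.26*j + 6.19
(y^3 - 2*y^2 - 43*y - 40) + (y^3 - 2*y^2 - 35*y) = 2*y^3 - 4*y^2 - 78*y - 40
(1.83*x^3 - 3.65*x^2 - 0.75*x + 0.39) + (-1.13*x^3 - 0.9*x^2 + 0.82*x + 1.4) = 0.7*x^3 - 4.55*x^2 + 0.07*x + 1.79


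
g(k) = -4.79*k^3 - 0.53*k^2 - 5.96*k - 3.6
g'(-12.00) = -2062.52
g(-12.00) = 8268.72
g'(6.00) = -529.64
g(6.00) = -1093.08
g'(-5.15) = -381.63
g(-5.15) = 667.31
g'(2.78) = -119.96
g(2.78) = -127.18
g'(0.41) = -8.81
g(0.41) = -6.46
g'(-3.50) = -178.28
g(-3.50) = 216.14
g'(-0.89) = -16.40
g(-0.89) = 4.66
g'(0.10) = -6.21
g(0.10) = -4.21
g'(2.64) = -108.91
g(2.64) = -111.16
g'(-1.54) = -38.41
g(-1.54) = 21.82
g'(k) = -14.37*k^2 - 1.06*k - 5.96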